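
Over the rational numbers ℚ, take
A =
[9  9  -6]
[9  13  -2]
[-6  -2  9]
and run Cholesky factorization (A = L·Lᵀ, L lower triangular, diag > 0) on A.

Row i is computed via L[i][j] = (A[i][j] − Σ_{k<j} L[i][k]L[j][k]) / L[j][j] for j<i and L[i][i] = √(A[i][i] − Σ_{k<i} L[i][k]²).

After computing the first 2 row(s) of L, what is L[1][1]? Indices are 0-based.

L[1][1] = 2

Step 1: L[0][0] = √(9) = 3.
  L[1][0] = (9) / L[0][0] = 3.
Step 2: L[1][1] = √(4) = 2.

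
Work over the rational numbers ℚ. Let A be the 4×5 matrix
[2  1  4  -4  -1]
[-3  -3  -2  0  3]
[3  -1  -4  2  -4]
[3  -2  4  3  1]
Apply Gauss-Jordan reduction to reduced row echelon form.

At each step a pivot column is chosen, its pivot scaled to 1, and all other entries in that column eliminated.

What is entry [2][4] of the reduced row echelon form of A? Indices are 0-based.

[1] R0 /= 2  ⇒  (1, 1/2, 2, -2, -1/2)
     R1 -= -3·R0  ⇒  (0, -3/2, 4, -6, 3/2)
     R2 -= 3·R0  ⇒  (0, -5/2, -10, 8, -5/2)
     R3 -= 3·R0  ⇒  (0, -7/2, -2, 9, 5/2)
[2] R1 /= -3/2  ⇒  (0, 1, -8/3, 4, -1)
     R0 -= 1/2·R1  ⇒  (1, 0, 10/3, -4, 0)
     R2 -= -5/2·R1  ⇒  (0, 0, -50/3, 18, -5)
     R3 -= -7/2·R1  ⇒  (0, 0, -34/3, 23, -1)
[3] R2 /= -50/3  ⇒  (0, 0, 1, -27/25, 3/10)
     R0 -= 10/3·R2  ⇒  (1, 0, 0, -2/5, -1)
     R1 -= -8/3·R2  ⇒  (0, 1, 0, 28/25, -1/5)
     R3 -= -34/3·R2  ⇒  (0, 0, 0, 269/25, 12/5)
[4] R3 /= 269/25  ⇒  (0, 0, 0, 1, 60/269)
     R0 -= -2/5·R3  ⇒  (1, 0, 0, 0, -245/269)
     R1 -= 28/25·R3  ⇒  (0, 1, 0, 0, -121/269)
     R2 -= -27/25·R3  ⇒  (0, 0, 1, 0, 291/538)

M[2][4] = 291/538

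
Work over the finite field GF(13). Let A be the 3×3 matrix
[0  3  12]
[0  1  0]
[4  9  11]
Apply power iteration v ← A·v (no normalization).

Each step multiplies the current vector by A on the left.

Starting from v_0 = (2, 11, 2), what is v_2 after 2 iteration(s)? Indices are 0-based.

v_0 = (2, 11, 2).
v_1 = A·v_0 = (5, 11, 12).
v_2 = A·v_1 = (8, 11, 4).

v_2 = (8, 11, 4)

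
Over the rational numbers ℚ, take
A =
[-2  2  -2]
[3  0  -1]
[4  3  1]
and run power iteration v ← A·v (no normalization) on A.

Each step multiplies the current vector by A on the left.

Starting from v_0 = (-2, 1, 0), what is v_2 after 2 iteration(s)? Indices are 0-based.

v_0 = (-2, 1, 0).
v_1 = A·v_0 = (6, -6, -5).
v_2 = A·v_1 = (-14, 23, 1).

v_2 = (-14, 23, 1)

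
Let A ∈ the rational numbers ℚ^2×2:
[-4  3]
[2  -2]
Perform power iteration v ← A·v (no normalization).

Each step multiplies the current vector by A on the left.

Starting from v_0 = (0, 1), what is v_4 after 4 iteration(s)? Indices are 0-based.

v_4 = (-576, 316)

v_0 = (0, 1).
v_1 = A·v_0 = (3, -2).
v_2 = A·v_1 = (-18, 10).
v_3 = A·v_2 = (102, -56).
v_4 = A·v_3 = (-576, 316).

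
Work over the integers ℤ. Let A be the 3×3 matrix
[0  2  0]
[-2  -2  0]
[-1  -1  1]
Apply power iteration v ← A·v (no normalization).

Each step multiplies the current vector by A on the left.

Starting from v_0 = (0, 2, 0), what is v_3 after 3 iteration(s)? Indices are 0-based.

v_0 = (0, 2, 0).
v_1 = A·v_0 = (4, -4, -2).
v_2 = A·v_1 = (-8, 0, -2).
v_3 = A·v_2 = (0, 16, 6).

v_3 = (0, 16, 6)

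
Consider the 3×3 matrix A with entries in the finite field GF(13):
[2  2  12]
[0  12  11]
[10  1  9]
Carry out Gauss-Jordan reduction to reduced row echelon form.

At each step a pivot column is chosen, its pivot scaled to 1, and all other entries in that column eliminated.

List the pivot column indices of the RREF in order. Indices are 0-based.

[1] R0 /= 2  ⇒  (1, 1, 6)
     R2 -= 10·R0  ⇒  (0, 4, 1)
[2] R1 /= 12  ⇒  (0, 1, 2)
     R0 -= 1·R1  ⇒  (1, 0, 4)
     R2 -= 4·R1  ⇒  (0, 0, 6)
[3] R2 /= 6  ⇒  (0, 0, 1)
     R0 -= 4·R2  ⇒  (1, 0, 0)
     R1 -= 2·R2  ⇒  (0, 1, 0)

pivot columns: 0, 1, 2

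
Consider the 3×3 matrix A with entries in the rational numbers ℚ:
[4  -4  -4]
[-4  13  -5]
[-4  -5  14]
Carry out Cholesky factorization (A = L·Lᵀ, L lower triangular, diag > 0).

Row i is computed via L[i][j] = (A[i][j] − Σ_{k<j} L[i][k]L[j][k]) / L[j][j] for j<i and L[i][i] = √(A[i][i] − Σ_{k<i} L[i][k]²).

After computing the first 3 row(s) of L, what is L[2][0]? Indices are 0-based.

L[2][0] = -2

Step 1: L[0][0] = √(4) = 2.
  L[1][0] = (-4) / L[0][0] = -2.
Step 2: L[1][1] = √(9) = 3.
  L[2][0] = (-4) / L[0][0] = -2.
  L[2][1] = (-9) / L[1][1] = -3.
Step 3: L[2][2] = √(1) = 1.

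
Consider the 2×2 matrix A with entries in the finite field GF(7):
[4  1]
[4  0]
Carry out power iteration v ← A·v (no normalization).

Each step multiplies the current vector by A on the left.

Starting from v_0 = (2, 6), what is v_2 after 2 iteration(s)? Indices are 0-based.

v_2 = (1, 0)

v_0 = (2, 6).
v_1 = A·v_0 = (0, 1).
v_2 = A·v_1 = (1, 0).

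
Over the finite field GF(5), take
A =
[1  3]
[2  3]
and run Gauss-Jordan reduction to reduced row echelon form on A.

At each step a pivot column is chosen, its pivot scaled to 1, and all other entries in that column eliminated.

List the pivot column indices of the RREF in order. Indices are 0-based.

pivot columns: 0, 1

[1] R0 /= 1  ⇒  (1, 3)
     R1 -= 2·R0  ⇒  (0, 2)
[2] R1 /= 2  ⇒  (0, 1)
     R0 -= 3·R1  ⇒  (1, 0)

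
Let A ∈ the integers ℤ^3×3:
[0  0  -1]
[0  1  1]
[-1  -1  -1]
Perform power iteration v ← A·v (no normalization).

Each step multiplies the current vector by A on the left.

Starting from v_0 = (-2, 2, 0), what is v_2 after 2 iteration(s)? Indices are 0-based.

v_2 = (0, 2, -2)

v_0 = (-2, 2, 0).
v_1 = A·v_0 = (0, 2, 0).
v_2 = A·v_1 = (0, 2, -2).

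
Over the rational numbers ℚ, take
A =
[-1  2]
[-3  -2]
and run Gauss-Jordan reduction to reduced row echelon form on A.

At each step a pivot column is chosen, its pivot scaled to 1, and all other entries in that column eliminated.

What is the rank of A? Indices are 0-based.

step 1: normalize row 0 (÷-1) = (1, -2)
  row 1: subtract -3×row0 = (0, -8)
step 2: normalize row 1 (÷-8) = (0, 1)
  row 0: subtract -2×row1 = (1, 0)

rank = 2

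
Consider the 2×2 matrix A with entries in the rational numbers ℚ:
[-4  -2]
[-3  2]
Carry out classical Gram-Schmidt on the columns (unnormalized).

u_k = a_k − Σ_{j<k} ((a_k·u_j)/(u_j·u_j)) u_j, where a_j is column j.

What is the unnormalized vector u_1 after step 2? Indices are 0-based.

Step 1: u_0 = a_0 = (-4, -3).
Step 2: u_1 = a_1 − (2/25)·u_0 = (-42/25, 56/25).

u_1 = (-42/25, 56/25)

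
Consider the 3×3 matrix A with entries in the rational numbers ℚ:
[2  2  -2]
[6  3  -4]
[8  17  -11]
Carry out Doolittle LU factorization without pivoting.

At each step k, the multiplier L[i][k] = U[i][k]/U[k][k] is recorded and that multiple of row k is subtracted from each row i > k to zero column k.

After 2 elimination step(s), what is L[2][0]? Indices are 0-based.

L[2][0] = 4

k=0: U[0][0]=2
  eliminate (1,0): mult=3, new row 1: (0, -3, 2); set L[1][0]=3
  eliminate (2,0): mult=4, new row 2: (0, 9, -3); set L[2][0]=4
k=1: U[1][1]=-3
  eliminate (2,1): mult=-3, new row 2: (0, 0, 3); set L[2][1]=-3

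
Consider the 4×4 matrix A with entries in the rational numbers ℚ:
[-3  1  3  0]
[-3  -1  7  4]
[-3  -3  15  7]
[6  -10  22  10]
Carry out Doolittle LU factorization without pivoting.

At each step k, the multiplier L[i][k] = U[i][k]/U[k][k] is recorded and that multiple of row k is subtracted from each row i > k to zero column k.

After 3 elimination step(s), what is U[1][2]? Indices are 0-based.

U[1][2] = 4

[col 0] pivot -3
  R1 -= 1*R0 → (0, -2, 4, 4)  (L[1][0] := 1)
  R2 -= 1*R0 → (0, -4, 12, 7)  (L[2][0] := 1)
  R3 -= -2*R0 → (0, -8, 28, 10)  (L[3][0] := -2)
[col 1] pivot -2
  R2 -= 2*R1 → (0, 0, 4, -1)  (L[2][1] := 2)
  R3 -= 4*R1 → (0, 0, 12, -6)  (L[3][1] := 4)
[col 2] pivot 4
  R3 -= 3*R2 → (0, 0, 0, -3)  (L[3][2] := 3)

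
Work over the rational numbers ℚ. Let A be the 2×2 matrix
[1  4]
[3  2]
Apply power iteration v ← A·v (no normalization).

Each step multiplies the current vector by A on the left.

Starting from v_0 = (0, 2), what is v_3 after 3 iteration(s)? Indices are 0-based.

v_3 = (152, 136)

v_0 = (0, 2).
v_1 = A·v_0 = (8, 4).
v_2 = A·v_1 = (24, 32).
v_3 = A·v_2 = (152, 136).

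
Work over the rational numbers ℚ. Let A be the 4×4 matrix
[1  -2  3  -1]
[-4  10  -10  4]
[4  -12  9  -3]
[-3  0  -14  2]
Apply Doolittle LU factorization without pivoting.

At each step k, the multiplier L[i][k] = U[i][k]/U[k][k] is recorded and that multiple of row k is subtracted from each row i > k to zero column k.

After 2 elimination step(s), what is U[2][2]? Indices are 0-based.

k=0: U[0][0]=1
  eliminate (1,0): mult=-4, new row 1: (0, 2, 2, 0); set L[1][0]=-4
  eliminate (2,0): mult=4, new row 2: (0, -4, -3, 1); set L[2][0]=4
  eliminate (3,0): mult=-3, new row 3: (0, -6, -5, -1); set L[3][0]=-3
k=1: U[1][1]=2
  eliminate (2,1): mult=-2, new row 2: (0, 0, 1, 1); set L[2][1]=-2
  eliminate (3,1): mult=-3, new row 3: (0, 0, 1, -1); set L[3][1]=-3

U[2][2] = 1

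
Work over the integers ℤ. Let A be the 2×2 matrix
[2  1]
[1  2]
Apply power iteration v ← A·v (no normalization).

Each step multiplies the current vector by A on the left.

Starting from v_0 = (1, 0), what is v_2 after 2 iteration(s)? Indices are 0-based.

v_0 = (1, 0).
v_1 = A·v_0 = (2, 1).
v_2 = A·v_1 = (5, 4).

v_2 = (5, 4)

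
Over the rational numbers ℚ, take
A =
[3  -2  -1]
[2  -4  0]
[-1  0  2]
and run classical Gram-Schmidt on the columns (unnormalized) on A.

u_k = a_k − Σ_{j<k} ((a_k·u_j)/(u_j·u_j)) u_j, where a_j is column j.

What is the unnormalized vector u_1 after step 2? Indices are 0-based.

u_1 = (1, -2, -1)

Step 1: u_0 = a_0 = (3, 2, -1).
Step 2: u_1 = a_1 − (-1)·u_0 = (1, -2, -1).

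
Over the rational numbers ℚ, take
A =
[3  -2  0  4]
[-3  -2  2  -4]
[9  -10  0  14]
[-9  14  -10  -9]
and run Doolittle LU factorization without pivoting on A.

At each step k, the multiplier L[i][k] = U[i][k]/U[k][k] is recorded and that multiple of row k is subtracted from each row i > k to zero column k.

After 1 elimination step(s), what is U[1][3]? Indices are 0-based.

U[1][3] = 0

[col 0] pivot 3
  R1 -= -1*R0 → (0, -4, 2, 0)  (L[1][0] := -1)
  R2 -= 3*R0 → (0, -4, 0, 2)  (L[2][0] := 3)
  R3 -= -3*R0 → (0, 8, -10, 3)  (L[3][0] := -3)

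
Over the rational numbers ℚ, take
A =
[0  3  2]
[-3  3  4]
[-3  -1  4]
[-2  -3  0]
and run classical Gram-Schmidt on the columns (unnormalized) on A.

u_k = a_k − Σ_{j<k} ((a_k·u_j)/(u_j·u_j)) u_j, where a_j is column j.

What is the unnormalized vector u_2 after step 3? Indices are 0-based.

u_2 = (1/2, -17/22, 27/22, -15/22)

Step 1: u_0 = a_0 = (0, -3, -3, -2).
Step 2: u_1 = a_1 − (0)·u_0 = (3, 3, -1, -3).
Step 3: u_2 = a_2 − (-12/11)·u_0 − (1/2)·u_1 = (1/2, -17/22, 27/22, -15/22).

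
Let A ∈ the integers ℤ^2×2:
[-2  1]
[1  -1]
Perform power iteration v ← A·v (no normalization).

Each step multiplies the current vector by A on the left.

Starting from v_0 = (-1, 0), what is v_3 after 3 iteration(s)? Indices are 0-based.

v_0 = (-1, 0).
v_1 = A·v_0 = (2, -1).
v_2 = A·v_1 = (-5, 3).
v_3 = A·v_2 = (13, -8).

v_3 = (13, -8)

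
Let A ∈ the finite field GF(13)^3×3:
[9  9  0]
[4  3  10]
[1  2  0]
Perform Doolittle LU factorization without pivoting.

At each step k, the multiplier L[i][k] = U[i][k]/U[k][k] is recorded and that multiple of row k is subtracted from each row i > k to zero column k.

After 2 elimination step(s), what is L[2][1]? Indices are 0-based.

L[2][1] = 12

Step 1: pivot at (0,0) is 9.
  row1 ← row1 − (12)·row0  ⇒  L[1][0]=12, U row1=(0, 12, 10)
  row2 ← row2 − (3)·row0  ⇒  L[2][0]=3, U row2=(0, 1, 0)
Step 2: pivot at (1,1) is 12.
  row2 ← row2 − (12)·row1  ⇒  L[2][1]=12, U row2=(0, 0, 10)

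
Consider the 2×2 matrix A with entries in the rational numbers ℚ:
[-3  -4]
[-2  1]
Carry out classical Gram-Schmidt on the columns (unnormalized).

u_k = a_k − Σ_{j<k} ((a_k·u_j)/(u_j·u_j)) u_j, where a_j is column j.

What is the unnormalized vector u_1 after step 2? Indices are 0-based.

Step 1: u_0 = a_0 = (-3, -2).
Step 2: u_1 = a_1 − (10/13)·u_0 = (-22/13, 33/13).

u_1 = (-22/13, 33/13)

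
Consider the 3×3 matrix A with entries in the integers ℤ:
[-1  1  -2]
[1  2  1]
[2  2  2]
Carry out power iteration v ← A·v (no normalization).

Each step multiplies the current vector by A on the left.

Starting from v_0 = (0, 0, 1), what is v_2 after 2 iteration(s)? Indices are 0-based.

v_2 = (-1, 2, 2)

v_0 = (0, 0, 1).
v_1 = A·v_0 = (-2, 1, 2).
v_2 = A·v_1 = (-1, 2, 2).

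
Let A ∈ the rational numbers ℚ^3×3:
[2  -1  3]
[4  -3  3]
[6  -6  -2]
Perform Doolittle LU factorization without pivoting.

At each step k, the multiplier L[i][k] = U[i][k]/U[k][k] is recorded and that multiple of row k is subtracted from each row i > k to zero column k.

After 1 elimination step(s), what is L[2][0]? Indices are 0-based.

L[2][0] = 3

[col 0] pivot 2
  R1 -= 2*R0 → (0, -1, -3)  (L[1][0] := 2)
  R2 -= 3*R0 → (0, -3, -11)  (L[2][0] := 3)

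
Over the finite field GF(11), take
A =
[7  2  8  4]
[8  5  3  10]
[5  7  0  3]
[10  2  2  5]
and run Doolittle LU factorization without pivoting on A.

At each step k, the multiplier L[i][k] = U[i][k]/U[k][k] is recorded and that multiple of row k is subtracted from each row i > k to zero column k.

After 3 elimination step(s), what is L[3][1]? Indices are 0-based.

[col 0] pivot 7
  R1 -= 9*R0 → (0, 9, 8, 7)  (L[1][0] := 9)
  R2 -= 7*R0 → (0, 4, 10, 8)  (L[2][0] := 7)
  R3 -= 3*R0 → (0, 7, 0, 4)  (L[3][0] := 3)
[col 1] pivot 9
  R2 -= 9*R1 → (0, 0, 4, 0)  (L[2][1] := 9)
  R3 -= 2*R1 → (0, 0, 6, 1)  (L[3][1] := 2)
[col 2] pivot 4
  R3 -= 7*R2 → (0, 0, 0, 1)  (L[3][2] := 7)

L[3][1] = 2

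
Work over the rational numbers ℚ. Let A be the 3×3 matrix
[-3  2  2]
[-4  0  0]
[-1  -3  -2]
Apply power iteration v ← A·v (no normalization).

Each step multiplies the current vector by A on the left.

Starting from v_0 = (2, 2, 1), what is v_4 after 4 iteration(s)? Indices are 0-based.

v_0 = (2, 2, 1).
v_1 = A·v_0 = (0, -8, -10).
v_2 = A·v_1 = (-36, 0, 44).
v_3 = A·v_2 = (196, 144, -52).
v_4 = A·v_3 = (-404, -784, -524).

v_4 = (-404, -784, -524)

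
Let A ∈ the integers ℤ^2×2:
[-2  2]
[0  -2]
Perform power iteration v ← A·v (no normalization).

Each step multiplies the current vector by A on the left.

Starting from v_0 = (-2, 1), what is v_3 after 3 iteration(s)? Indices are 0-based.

v_0 = (-2, 1).
v_1 = A·v_0 = (6, -2).
v_2 = A·v_1 = (-16, 4).
v_3 = A·v_2 = (40, -8).

v_3 = (40, -8)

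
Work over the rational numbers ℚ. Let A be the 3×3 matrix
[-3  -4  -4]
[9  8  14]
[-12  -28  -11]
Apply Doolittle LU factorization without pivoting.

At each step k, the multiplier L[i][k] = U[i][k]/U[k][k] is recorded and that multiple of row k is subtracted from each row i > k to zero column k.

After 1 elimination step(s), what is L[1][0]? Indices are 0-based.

Step 1: pivot at (0,0) is -3.
  row1 ← row1 − (-3)·row0  ⇒  L[1][0]=-3, U row1=(0, -4, 2)
  row2 ← row2 − (4)·row0  ⇒  L[2][0]=4, U row2=(0, -12, 5)

L[1][0] = -3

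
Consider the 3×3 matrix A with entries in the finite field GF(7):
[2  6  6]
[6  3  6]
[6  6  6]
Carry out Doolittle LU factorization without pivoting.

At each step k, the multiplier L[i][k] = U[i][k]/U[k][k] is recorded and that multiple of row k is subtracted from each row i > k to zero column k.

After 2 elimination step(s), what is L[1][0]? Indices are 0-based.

Step 1: pivot at (0,0) is 2.
  row1 ← row1 − (3)·row0  ⇒  L[1][0]=3, U row1=(0, 6, 2)
  row2 ← row2 − (3)·row0  ⇒  L[2][0]=3, U row2=(0, 2, 2)
Step 2: pivot at (1,1) is 6.
  row2 ← row2 − (5)·row1  ⇒  L[2][1]=5, U row2=(0, 0, 6)

L[1][0] = 3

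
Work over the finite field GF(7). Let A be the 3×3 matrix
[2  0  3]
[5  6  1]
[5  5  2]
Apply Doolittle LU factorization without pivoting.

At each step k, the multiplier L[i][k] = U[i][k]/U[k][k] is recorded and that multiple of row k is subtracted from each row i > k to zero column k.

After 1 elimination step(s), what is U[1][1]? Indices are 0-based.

k=0: U[0][0]=2
  eliminate (1,0): mult=6, new row 1: (0, 6, 4); set L[1][0]=6
  eliminate (2,0): mult=6, new row 2: (0, 5, 5); set L[2][0]=6

U[1][1] = 6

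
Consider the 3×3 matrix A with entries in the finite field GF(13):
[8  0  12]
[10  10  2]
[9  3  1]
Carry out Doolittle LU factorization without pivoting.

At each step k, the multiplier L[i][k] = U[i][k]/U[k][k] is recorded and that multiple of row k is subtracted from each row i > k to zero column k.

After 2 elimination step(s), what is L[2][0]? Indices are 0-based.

Step 1: pivot at (0,0) is 8.
  row1 ← row1 − (11)·row0  ⇒  L[1][0]=11, U row1=(0, 10, 0)
  row2 ← row2 − (6)·row0  ⇒  L[2][0]=6, U row2=(0, 3, 7)
Step 2: pivot at (1,1) is 10.
  row2 ← row2 − (12)·row1  ⇒  L[2][1]=12, U row2=(0, 0, 7)

L[2][0] = 6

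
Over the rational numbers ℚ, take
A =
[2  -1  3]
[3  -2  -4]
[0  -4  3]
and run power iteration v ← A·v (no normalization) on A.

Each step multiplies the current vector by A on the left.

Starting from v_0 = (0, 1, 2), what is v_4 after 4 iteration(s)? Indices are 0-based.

v_4 = (576, 689, 730)

v_0 = (0, 1, 2).
v_1 = A·v_0 = (5, -10, 2).
v_2 = A·v_1 = (26, 27, 46).
v_3 = A·v_2 = (163, -160, 30).
v_4 = A·v_3 = (576, 689, 730).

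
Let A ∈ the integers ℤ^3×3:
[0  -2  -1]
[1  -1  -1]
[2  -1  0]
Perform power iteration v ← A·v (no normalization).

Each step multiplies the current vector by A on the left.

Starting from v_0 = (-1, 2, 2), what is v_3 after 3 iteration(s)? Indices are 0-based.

v_0 = (-1, 2, 2).
v_1 = A·v_0 = (-6, -5, -4).
v_2 = A·v_1 = (14, 3, -7).
v_3 = A·v_2 = (1, 18, 25).

v_3 = (1, 18, 25)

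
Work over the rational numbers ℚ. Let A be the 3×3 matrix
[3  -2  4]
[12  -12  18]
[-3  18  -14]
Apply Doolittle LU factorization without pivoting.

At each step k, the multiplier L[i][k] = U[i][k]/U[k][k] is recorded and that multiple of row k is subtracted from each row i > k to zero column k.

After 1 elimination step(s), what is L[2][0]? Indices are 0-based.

L[2][0] = -1

k=0: U[0][0]=3
  eliminate (1,0): mult=4, new row 1: (0, -4, 2); set L[1][0]=4
  eliminate (2,0): mult=-1, new row 2: (0, 16, -10); set L[2][0]=-1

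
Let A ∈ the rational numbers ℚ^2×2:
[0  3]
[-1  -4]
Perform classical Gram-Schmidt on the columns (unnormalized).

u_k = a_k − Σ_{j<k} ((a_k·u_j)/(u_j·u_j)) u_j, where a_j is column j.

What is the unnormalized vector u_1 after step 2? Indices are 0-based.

u_1 = (3, 0)

Step 1: u_0 = a_0 = (0, -1).
Step 2: u_1 = a_1 − (4)·u_0 = (3, 0).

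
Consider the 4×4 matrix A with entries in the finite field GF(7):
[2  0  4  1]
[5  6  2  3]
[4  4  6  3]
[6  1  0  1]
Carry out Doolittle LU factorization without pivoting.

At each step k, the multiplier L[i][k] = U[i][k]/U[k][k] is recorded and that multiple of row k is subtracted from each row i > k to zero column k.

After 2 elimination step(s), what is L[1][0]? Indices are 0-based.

L[1][0] = 6

k=0: U[0][0]=2
  eliminate (1,0): mult=6, new row 1: (0, 6, 6, 4); set L[1][0]=6
  eliminate (2,0): mult=2, new row 2: (0, 4, 5, 1); set L[2][0]=2
  eliminate (3,0): mult=3, new row 3: (0, 1, 2, 5); set L[3][0]=3
k=1: U[1][1]=6
  eliminate (2,1): mult=3, new row 2: (0, 0, 1, 3); set L[2][1]=3
  eliminate (3,1): mult=6, new row 3: (0, 0, 1, 2); set L[3][1]=6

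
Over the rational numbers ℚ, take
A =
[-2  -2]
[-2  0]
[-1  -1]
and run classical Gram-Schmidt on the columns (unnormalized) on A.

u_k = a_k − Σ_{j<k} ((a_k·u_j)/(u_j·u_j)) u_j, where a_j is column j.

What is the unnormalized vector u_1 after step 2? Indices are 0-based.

Step 1: u_0 = a_0 = (-2, -2, -1).
Step 2: u_1 = a_1 − (5/9)·u_0 = (-8/9, 10/9, -4/9).

u_1 = (-8/9, 10/9, -4/9)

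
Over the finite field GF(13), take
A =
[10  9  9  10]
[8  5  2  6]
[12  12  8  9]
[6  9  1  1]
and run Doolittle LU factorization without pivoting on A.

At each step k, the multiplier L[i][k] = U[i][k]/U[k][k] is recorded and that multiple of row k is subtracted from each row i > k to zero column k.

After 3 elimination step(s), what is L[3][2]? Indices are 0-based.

L[3][2] = 9

Step 1: pivot at (0,0) is 10.
  row1 ← row1 − (6)·row0  ⇒  L[1][0]=6, U row1=(0, 3, 0, 11)
  row2 ← row2 − (9)·row0  ⇒  L[2][0]=9, U row2=(0, 9, 5, 10)
  row3 ← row3 − (11)·row0  ⇒  L[3][0]=11, U row3=(0, 1, 6, 8)
Step 2: pivot at (1,1) is 3.
  row2 ← row2 − (3)·row1  ⇒  L[2][1]=3, U row2=(0, 0, 5, 3)
  row3 ← row3 − (9)·row1  ⇒  L[3][1]=9, U row3=(0, 0, 6, 0)
Step 3: pivot at (2,2) is 5.
  row3 ← row3 − (9)·row2  ⇒  L[3][2]=9, U row3=(0, 0, 0, 12)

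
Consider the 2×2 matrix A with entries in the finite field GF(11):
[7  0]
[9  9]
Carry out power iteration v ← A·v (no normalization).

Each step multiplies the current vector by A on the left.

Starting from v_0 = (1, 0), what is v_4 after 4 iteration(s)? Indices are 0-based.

v_0 = (1, 0).
v_1 = A·v_0 = (7, 9).
v_2 = A·v_1 = (5, 1).
v_3 = A·v_2 = (2, 10).
v_4 = A·v_3 = (3, 9).

v_4 = (3, 9)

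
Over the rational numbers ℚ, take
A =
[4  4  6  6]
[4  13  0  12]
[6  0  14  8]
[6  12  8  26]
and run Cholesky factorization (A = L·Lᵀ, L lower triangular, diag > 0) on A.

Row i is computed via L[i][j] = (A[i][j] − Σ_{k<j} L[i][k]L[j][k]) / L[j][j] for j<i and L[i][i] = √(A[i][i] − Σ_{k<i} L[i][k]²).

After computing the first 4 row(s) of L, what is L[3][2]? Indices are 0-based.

L[3][2] = 3

Step 1: L[0][0] = √(4) = 2.
  L[1][0] = (4) / L[0][0] = 2.
Step 2: L[1][1] = √(9) = 3.
  L[2][0] = (6) / L[0][0] = 3.
  L[2][1] = (-6) / L[1][1] = -2.
Step 3: L[2][2] = √(1) = 1.
  L[3][0] = (6) / L[0][0] = 3.
  L[3][1] = (6) / L[1][1] = 2.
  L[3][2] = (3) / L[2][2] = 3.
Step 4: L[3][3] = √(4) = 2.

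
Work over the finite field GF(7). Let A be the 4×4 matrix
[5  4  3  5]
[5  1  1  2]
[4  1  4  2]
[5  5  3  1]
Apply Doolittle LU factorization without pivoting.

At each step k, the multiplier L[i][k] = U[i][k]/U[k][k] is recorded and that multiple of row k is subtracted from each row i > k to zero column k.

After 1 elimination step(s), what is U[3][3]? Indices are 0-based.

Step 1: pivot at (0,0) is 5.
  row1 ← row1 − (1)·row0  ⇒  L[1][0]=1, U row1=(0, 4, 5, 4)
  row2 ← row2 − (5)·row0  ⇒  L[2][0]=5, U row2=(0, 2, 3, 5)
  row3 ← row3 − (1)·row0  ⇒  L[3][0]=1, U row3=(0, 1, 0, 3)

U[3][3] = 3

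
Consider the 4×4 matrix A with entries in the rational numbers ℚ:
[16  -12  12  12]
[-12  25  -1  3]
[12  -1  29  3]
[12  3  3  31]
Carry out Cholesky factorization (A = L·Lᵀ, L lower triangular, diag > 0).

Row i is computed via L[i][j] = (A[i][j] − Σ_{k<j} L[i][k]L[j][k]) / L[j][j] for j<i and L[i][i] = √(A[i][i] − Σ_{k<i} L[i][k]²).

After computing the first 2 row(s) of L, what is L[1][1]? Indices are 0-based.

L[1][1] = 4

Step 1: L[0][0] = √(16) = 4.
  L[1][0] = (-12) / L[0][0] = -3.
Step 2: L[1][1] = √(16) = 4.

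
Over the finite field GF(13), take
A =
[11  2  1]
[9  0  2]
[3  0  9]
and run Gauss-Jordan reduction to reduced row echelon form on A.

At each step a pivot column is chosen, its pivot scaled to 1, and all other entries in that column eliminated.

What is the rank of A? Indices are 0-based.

rank = 3

pivot(0,0)=11: scale R0 → (1, 12, 6)
  clear (1,0): R1 −= (9)R0 → (0, 9, 0)
  clear (2,0): R2 −= (3)R0 → (0, 3, 4)
pivot(1,1)=9: scale R1 → (0, 1, 0)
  clear (0,1): R0 −= (12)R1 → (1, 0, 6)
  clear (2,1): R2 −= (3)R1 → (0, 0, 4)
pivot(2,2)=4: scale R2 → (0, 0, 1)
  clear (0,2): R0 −= (6)R2 → (1, 0, 0)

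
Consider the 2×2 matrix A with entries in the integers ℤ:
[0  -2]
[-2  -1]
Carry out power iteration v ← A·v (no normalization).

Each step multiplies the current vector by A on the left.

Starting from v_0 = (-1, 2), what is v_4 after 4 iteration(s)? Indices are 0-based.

v_0 = (-1, 2).
v_1 = A·v_0 = (-4, 0).
v_2 = A·v_1 = (0, 8).
v_3 = A·v_2 = (-16, -8).
v_4 = A·v_3 = (16, 40).

v_4 = (16, 40)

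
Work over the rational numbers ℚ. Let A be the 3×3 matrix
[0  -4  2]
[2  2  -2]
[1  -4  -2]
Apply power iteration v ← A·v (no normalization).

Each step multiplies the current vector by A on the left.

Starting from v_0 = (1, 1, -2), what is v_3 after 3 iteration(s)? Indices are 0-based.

v_0 = (1, 1, -2).
v_1 = A·v_0 = (-8, 8, 1).
v_2 = A·v_1 = (-30, -2, -42).
v_3 = A·v_2 = (-76, 20, 62).

v_3 = (-76, 20, 62)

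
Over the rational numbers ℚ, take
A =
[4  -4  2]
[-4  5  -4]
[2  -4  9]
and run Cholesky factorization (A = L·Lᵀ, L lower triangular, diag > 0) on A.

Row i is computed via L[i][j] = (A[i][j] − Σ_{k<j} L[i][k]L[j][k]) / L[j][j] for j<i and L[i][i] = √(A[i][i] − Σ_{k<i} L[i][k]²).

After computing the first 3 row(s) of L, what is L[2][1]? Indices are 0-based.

L[2][1] = -2

Step 1: L[0][0] = √(4) = 2.
  L[1][0] = (-4) / L[0][0] = -2.
Step 2: L[1][1] = √(1) = 1.
  L[2][0] = (2) / L[0][0] = 1.
  L[2][1] = (-2) / L[1][1] = -2.
Step 3: L[2][2] = √(4) = 2.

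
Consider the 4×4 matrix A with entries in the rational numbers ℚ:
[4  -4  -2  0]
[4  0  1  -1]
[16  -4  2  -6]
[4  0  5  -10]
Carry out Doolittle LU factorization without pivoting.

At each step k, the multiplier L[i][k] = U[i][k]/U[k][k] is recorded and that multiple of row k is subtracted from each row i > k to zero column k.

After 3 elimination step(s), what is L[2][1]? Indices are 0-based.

L[2][1] = 3

Step 1: pivot at (0,0) is 4.
  row1 ← row1 − (1)·row0  ⇒  L[1][0]=1, U row1=(0, 4, 3, -1)
  row2 ← row2 − (4)·row0  ⇒  L[2][0]=4, U row2=(0, 12, 10, -6)
  row3 ← row3 − (1)·row0  ⇒  L[3][0]=1, U row3=(0, 4, 7, -10)
Step 2: pivot at (1,1) is 4.
  row2 ← row2 − (3)·row1  ⇒  L[2][1]=3, U row2=(0, 0, 1, -3)
  row3 ← row3 − (1)·row1  ⇒  L[3][1]=1, U row3=(0, 0, 4, -9)
Step 3: pivot at (2,2) is 1.
  row3 ← row3 − (4)·row2  ⇒  L[3][2]=4, U row3=(0, 0, 0, 3)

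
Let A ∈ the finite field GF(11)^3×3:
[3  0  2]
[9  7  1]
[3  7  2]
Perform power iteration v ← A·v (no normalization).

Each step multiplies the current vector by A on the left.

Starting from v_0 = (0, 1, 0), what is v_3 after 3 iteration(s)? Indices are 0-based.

v_0 = (0, 1, 0).
v_1 = A·v_0 = (0, 7, 7).
v_2 = A·v_1 = (3, 1, 8).
v_3 = A·v_2 = (3, 9, 10).

v_3 = (3, 9, 10)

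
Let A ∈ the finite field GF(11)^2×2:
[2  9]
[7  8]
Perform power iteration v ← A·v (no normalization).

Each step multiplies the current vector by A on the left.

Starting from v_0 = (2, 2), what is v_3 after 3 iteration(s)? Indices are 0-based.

v_3 = (5, 4)

v_0 = (2, 2).
v_1 = A·v_0 = (0, 8).
v_2 = A·v_1 = (6, 9).
v_3 = A·v_2 = (5, 4).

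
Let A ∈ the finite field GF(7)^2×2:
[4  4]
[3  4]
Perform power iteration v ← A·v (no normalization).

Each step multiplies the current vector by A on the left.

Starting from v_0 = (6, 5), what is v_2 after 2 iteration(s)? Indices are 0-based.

v_2 = (6, 4)

v_0 = (6, 5).
v_1 = A·v_0 = (2, 3).
v_2 = A·v_1 = (6, 4).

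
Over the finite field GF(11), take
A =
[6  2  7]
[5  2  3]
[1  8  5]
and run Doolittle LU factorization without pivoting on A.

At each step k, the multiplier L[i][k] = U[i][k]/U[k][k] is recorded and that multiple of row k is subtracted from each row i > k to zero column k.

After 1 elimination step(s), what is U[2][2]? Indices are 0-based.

U[2][2] = 2

[col 0] pivot 6
  R1 -= 10*R0 → (0, 4, 10)  (L[1][0] := 10)
  R2 -= 2*R0 → (0, 4, 2)  (L[2][0] := 2)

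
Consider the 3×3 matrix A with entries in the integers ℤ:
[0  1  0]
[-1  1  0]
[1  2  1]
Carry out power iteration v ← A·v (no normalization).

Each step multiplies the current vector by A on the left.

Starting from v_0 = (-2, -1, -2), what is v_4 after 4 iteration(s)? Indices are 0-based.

v_0 = (-2, -1, -2).
v_1 = A·v_0 = (-1, 1, -6).
v_2 = A·v_1 = (1, 2, -5).
v_3 = A·v_2 = (2, 1, 0).
v_4 = A·v_3 = (1, -1, 4).

v_4 = (1, -1, 4)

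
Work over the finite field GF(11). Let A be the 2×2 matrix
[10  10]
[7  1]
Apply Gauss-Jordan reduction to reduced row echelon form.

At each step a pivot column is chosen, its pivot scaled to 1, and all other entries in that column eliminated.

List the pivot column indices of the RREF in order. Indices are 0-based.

pivot columns: 0, 1

pivot(0,0)=10: scale R0 → (1, 1)
  clear (1,0): R1 −= (7)R0 → (0, 5)
pivot(1,1)=5: scale R1 → (0, 1)
  clear (0,1): R0 −= (1)R1 → (1, 0)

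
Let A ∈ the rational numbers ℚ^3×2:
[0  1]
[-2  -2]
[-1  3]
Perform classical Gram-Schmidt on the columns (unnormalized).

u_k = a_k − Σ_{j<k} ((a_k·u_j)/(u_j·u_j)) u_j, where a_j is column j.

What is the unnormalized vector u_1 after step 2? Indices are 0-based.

u_1 = (1, -8/5, 16/5)

Step 1: u_0 = a_0 = (0, -2, -1).
Step 2: u_1 = a_1 − (1/5)·u_0 = (1, -8/5, 16/5).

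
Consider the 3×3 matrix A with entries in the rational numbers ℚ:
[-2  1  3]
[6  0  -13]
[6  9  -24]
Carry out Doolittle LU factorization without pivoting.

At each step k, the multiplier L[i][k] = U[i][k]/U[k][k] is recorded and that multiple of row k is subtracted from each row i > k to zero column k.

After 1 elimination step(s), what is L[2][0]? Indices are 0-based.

Step 1: pivot at (0,0) is -2.
  row1 ← row1 − (-3)·row0  ⇒  L[1][0]=-3, U row1=(0, 3, -4)
  row2 ← row2 − (-3)·row0  ⇒  L[2][0]=-3, U row2=(0, 12, -15)

L[2][0] = -3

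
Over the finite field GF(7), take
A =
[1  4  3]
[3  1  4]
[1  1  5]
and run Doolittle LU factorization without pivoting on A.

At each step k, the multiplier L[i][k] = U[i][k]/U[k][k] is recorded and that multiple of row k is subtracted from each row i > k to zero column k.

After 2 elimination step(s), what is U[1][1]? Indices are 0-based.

k=0: U[0][0]=1
  eliminate (1,0): mult=3, new row 1: (0, 3, 2); set L[1][0]=3
  eliminate (2,0): mult=1, new row 2: (0, 4, 2); set L[2][0]=1
k=1: U[1][1]=3
  eliminate (2,1): mult=6, new row 2: (0, 0, 4); set L[2][1]=6

U[1][1] = 3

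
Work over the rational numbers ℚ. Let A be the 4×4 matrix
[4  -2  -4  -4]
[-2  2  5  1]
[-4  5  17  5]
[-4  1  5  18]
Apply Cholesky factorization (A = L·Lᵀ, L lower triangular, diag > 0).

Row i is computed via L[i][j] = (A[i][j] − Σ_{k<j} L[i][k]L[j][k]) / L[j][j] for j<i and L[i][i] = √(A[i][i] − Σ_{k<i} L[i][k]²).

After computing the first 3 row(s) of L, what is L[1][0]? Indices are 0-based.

L[1][0] = -1

Step 1: L[0][0] = √(4) = 2.
  L[1][0] = (-2) / L[0][0] = -1.
Step 2: L[1][1] = √(1) = 1.
  L[2][0] = (-4) / L[0][0] = -2.
  L[2][1] = (3) / L[1][1] = 3.
Step 3: L[2][2] = √(4) = 2.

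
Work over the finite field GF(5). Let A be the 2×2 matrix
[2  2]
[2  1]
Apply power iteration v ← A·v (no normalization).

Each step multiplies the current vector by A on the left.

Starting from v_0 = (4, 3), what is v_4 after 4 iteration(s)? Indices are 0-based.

v_0 = (4, 3).
v_1 = A·v_0 = (4, 1).
v_2 = A·v_1 = (0, 4).
v_3 = A·v_2 = (3, 4).
v_4 = A·v_3 = (4, 0).

v_4 = (4, 0)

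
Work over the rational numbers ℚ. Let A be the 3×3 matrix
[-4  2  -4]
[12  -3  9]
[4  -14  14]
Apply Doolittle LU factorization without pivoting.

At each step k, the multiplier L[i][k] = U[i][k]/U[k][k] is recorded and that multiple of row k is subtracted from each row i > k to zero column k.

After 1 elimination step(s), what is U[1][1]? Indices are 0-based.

Step 1: pivot at (0,0) is -4.
  row1 ← row1 − (-3)·row0  ⇒  L[1][0]=-3, U row1=(0, 3, -3)
  row2 ← row2 − (-1)·row0  ⇒  L[2][0]=-1, U row2=(0, -12, 10)

U[1][1] = 3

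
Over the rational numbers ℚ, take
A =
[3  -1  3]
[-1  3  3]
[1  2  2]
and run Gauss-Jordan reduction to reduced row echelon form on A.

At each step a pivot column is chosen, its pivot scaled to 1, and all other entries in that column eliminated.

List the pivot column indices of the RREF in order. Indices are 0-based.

pivot(0,0)=3: scale R0 → (1, -1/3, 1)
  clear (1,0): R1 −= (-1)R0 → (0, 8/3, 4)
  clear (2,0): R2 −= (1)R0 → (0, 7/3, 1)
pivot(1,1)=8/3: scale R1 → (0, 1, 3/2)
  clear (0,1): R0 −= (-1/3)R1 → (1, 0, 3/2)
  clear (2,1): R2 −= (7/3)R1 → (0, 0, -5/2)
pivot(2,2)=-5/2: scale R2 → (0, 0, 1)
  clear (0,2): R0 −= (3/2)R2 → (1, 0, 0)
  clear (1,2): R1 −= (3/2)R2 → (0, 1, 0)

pivot columns: 0, 1, 2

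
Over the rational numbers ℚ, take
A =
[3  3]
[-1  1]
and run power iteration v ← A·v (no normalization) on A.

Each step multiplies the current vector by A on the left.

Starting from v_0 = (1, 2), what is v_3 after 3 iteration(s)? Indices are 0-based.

v_3 = (66, -38)

v_0 = (1, 2).
v_1 = A·v_0 = (9, 1).
v_2 = A·v_1 = (30, -8).
v_3 = A·v_2 = (66, -38).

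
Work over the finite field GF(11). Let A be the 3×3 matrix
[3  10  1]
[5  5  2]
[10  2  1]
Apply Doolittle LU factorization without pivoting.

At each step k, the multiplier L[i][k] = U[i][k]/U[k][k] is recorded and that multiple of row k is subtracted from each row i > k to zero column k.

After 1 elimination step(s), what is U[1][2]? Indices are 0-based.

U[1][2] = 4

[col 0] pivot 3
  R1 -= 9*R0 → (0, 3, 4)  (L[1][0] := 9)
  R2 -= 7*R0 → (0, 9, 5)  (L[2][0] := 7)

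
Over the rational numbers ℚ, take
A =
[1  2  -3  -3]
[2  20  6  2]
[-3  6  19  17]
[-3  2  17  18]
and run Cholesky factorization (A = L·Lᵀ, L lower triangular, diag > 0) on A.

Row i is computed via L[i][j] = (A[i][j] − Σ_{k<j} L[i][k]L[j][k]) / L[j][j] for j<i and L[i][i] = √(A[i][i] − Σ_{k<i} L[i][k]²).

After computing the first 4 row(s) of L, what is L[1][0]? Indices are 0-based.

L[1][0] = 2

Step 1: L[0][0] = √(1) = 1.
  L[1][0] = (2) / L[0][0] = 2.
Step 2: L[1][1] = √(16) = 4.
  L[2][0] = (-3) / L[0][0] = -3.
  L[2][1] = (12) / L[1][1] = 3.
Step 3: L[2][2] = √(1) = 1.
  L[3][0] = (-3) / L[0][0] = -3.
  L[3][1] = (8) / L[1][1] = 2.
  L[3][2] = (2) / L[2][2] = 2.
Step 4: L[3][3] = √(1) = 1.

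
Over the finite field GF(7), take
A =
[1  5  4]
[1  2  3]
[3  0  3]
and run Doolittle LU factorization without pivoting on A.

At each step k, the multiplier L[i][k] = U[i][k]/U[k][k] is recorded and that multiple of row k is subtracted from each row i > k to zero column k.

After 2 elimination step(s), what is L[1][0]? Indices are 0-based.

k=0: U[0][0]=1
  eliminate (1,0): mult=1, new row 1: (0, 4, 6); set L[1][0]=1
  eliminate (2,0): mult=3, new row 2: (0, 6, 5); set L[2][0]=3
k=1: U[1][1]=4
  eliminate (2,1): mult=5, new row 2: (0, 0, 3); set L[2][1]=5

L[1][0] = 1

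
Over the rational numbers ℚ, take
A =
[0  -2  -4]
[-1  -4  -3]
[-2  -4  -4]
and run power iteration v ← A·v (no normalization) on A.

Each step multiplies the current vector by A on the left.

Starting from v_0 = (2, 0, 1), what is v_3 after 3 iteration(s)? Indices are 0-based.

v_3 = (-336, -414, -516)

v_0 = (2, 0, 1).
v_1 = A·v_0 = (-4, -5, -8).
v_2 = A·v_1 = (42, 48, 60).
v_3 = A·v_2 = (-336, -414, -516).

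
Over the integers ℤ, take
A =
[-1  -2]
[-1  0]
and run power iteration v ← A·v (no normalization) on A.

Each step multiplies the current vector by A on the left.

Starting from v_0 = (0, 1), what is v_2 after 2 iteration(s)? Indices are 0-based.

v_0 = (0, 1).
v_1 = A·v_0 = (-2, 0).
v_2 = A·v_1 = (2, 2).

v_2 = (2, 2)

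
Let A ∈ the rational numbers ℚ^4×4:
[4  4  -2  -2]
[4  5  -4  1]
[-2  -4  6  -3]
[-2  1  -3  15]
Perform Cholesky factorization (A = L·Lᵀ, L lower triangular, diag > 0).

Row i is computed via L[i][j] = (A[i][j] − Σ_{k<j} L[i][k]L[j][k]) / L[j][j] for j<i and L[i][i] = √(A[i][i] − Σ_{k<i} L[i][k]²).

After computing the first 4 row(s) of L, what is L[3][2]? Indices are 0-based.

Step 1: L[0][0] = √(4) = 2.
  L[1][0] = (4) / L[0][0] = 2.
Step 2: L[1][1] = √(1) = 1.
  L[2][0] = (-2) / L[0][0] = -1.
  L[2][1] = (-2) / L[1][1] = -2.
Step 3: L[2][2] = √(1) = 1.
  L[3][0] = (-2) / L[0][0] = -1.
  L[3][1] = (3) / L[1][1] = 3.
  L[3][2] = (2) / L[2][2] = 2.
Step 4: L[3][3] = √(1) = 1.

L[3][2] = 2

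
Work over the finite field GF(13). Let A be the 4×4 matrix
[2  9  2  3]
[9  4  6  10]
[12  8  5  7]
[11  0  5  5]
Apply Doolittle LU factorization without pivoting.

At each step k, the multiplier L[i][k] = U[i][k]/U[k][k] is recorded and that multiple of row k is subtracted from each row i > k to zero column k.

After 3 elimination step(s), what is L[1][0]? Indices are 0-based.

[col 0] pivot 2
  R1 -= 11*R0 → (0, 9, 10, 3)  (L[1][0] := 11)
  R2 -= 6*R0 → (0, 6, 6, 2)  (L[2][0] := 6)
  R3 -= 12*R0 → (0, 9, 7, 8)  (L[3][0] := 12)
[col 1] pivot 9
  R2 -= 5*R1 → (0, 0, 8, 0)  (L[2][1] := 5)
  R3 -= 1*R1 → (0, 0, 10, 5)  (L[3][1] := 1)
[col 2] pivot 8
  R3 -= 11*R2 → (0, 0, 0, 5)  (L[3][2] := 11)

L[1][0] = 11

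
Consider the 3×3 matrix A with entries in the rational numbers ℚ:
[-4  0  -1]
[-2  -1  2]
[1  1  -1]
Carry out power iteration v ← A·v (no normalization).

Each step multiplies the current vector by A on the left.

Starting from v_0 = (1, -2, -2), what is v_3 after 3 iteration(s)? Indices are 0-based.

v_0 = (1, -2, -2).
v_1 = A·v_0 = (-2, -4, 1).
v_2 = A·v_1 = (7, 10, -7).
v_3 = A·v_2 = (-21, -38, 24).

v_3 = (-21, -38, 24)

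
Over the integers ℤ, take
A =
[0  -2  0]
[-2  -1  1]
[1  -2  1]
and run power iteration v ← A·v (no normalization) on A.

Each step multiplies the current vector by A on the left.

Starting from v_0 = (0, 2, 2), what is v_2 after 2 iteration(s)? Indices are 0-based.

v_2 = (0, 6, -6)

v_0 = (0, 2, 2).
v_1 = A·v_0 = (-4, 0, -2).
v_2 = A·v_1 = (0, 6, -6).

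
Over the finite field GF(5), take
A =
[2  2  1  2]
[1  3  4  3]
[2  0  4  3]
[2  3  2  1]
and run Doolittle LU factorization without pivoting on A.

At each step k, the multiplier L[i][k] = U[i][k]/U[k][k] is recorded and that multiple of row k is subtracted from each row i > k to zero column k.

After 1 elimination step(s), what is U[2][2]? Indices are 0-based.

[col 0] pivot 2
  R1 -= 3*R0 → (0, 2, 1, 2)  (L[1][0] := 3)
  R2 -= 1*R0 → (0, 3, 3, 1)  (L[2][0] := 1)
  R3 -= 1*R0 → (0, 1, 1, 4)  (L[3][0] := 1)

U[2][2] = 3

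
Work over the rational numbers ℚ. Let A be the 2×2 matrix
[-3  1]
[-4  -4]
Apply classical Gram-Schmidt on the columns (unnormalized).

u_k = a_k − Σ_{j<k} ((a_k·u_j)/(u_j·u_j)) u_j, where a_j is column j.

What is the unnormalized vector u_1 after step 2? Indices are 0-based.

u_1 = (64/25, -48/25)

Step 1: u_0 = a_0 = (-3, -4).
Step 2: u_1 = a_1 − (13/25)·u_0 = (64/25, -48/25).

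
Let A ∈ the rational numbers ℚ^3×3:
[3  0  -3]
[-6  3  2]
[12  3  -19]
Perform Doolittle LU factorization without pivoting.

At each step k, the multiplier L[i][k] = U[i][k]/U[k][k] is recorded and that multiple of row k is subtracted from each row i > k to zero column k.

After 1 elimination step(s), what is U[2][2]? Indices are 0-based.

U[2][2] = -7

Step 1: pivot at (0,0) is 3.
  row1 ← row1 − (-2)·row0  ⇒  L[1][0]=-2, U row1=(0, 3, -4)
  row2 ← row2 − (4)·row0  ⇒  L[2][0]=4, U row2=(0, 3, -7)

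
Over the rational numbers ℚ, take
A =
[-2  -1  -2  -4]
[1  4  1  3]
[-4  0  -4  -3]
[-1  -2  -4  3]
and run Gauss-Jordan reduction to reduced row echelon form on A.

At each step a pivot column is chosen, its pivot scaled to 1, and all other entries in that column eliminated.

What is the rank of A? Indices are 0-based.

step 1: normalize row 0 (÷-2) = (1, 1/2, 1, 2)
  row 1: subtract 1×row0 = (0, 7/2, 0, 1)
  row 2: subtract -4×row0 = (0, 2, 0, 5)
  row 3: subtract -1×row0 = (0, -3/2, -3, 5)
step 2: normalize row 1 (÷7/2) = (0, 1, 0, 2/7)
  row 0: subtract 1/2×row1 = (1, 0, 1, 13/7)
  row 2: subtract 2×row1 = (0, 0, 0, 31/7)
  row 3: subtract -3/2×row1 = (0, 0, -3, 38/7)
step 3: exchange rows 2,3
step 3: normalize row 2 (÷-3) = (0, 0, 1, -38/21)
  row 0: subtract 1×row2 = (1, 0, 0, 11/3)
step 4: normalize row 3 (÷31/7) = (0, 0, 0, 1)
  row 0: subtract 11/3×row3 = (1, 0, 0, 0)
  row 1: subtract 2/7×row3 = (0, 1, 0, 0)
  row 2: subtract -38/21×row3 = (0, 0, 1, 0)

rank = 4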